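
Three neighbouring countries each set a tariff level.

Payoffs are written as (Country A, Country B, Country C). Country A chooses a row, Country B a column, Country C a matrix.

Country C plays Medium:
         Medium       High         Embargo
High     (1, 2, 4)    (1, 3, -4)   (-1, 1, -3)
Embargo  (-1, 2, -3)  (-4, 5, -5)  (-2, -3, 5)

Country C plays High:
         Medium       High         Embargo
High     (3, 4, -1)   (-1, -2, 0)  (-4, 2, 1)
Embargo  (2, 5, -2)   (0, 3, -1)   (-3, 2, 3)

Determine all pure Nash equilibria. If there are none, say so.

There is no pure-strategy Nash equilibrium.

For each player, find the best response to each opponent profile; mutual best responses are the pure NE.
Country A against (Medium, Medium): payoffs 1, -1 → best response High.
Country A against (Medium, High): payoffs 3, 2 → best response High.
Country A against (High, Medium): payoffs 1, -4 → best response High.
Country A against (High, High): payoffs -1, 0 → best response Embargo.
Country A against (Embargo, Medium): payoffs -1, -2 → best response High.
Country A against (Embargo, High): payoffs -4, -3 → best response Embargo.
Country B against (High, Medium): payoffs 2, 3, 1 → best response High.
Country B against (High, High): payoffs 4, -2, 2 → best response Medium.
Country B against (Embargo, Medium): payoffs 2, 5, -3 → best response High.
Country B against (Embargo, High): payoffs 5, 3, 2 → best response Medium.
Country C against (High, Medium): payoffs 4, -1 → best response Medium.
Country C against (High, High): payoffs -4, 0 → best response High.
Country C against (High, Embargo): payoffs -3, 1 → best response High.
Country C against (Embargo, Medium): payoffs -3, -2 → best response High.
Country C against (Embargo, High): payoffs -5, -1 → best response High.
Country C against (Embargo, Embargo): payoffs 5, 3 → best response Medium.
No profile is a mutual best response for all players.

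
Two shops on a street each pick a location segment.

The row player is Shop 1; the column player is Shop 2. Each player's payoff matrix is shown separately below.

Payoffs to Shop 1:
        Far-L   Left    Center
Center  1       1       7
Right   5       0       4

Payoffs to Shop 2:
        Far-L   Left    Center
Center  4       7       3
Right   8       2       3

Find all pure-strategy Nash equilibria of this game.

The pure Nash equilibria are (Center, Left); (Right, Far-L).

(Center, Far-L): Shop 1 can switch to Right (1 → 5). Not NE.
(Center, Left): Shop 1 gets 1, best alternative 0; Shop 2 gets 7, best alternative 4. No profitable deviation — NE.
(Center, Center): Shop 2 can switch to Far-L (3 → 4). Not NE.
(Right, Far-L): Shop 1 gets 5, best alternative 1; Shop 2 gets 8, best alternative 3. No profitable deviation — NE.
(Right, Left): Shop 1 can switch to Center (0 → 1). Not NE.
(Right, Center): Shop 1 can switch to Center (4 → 7). Not NE.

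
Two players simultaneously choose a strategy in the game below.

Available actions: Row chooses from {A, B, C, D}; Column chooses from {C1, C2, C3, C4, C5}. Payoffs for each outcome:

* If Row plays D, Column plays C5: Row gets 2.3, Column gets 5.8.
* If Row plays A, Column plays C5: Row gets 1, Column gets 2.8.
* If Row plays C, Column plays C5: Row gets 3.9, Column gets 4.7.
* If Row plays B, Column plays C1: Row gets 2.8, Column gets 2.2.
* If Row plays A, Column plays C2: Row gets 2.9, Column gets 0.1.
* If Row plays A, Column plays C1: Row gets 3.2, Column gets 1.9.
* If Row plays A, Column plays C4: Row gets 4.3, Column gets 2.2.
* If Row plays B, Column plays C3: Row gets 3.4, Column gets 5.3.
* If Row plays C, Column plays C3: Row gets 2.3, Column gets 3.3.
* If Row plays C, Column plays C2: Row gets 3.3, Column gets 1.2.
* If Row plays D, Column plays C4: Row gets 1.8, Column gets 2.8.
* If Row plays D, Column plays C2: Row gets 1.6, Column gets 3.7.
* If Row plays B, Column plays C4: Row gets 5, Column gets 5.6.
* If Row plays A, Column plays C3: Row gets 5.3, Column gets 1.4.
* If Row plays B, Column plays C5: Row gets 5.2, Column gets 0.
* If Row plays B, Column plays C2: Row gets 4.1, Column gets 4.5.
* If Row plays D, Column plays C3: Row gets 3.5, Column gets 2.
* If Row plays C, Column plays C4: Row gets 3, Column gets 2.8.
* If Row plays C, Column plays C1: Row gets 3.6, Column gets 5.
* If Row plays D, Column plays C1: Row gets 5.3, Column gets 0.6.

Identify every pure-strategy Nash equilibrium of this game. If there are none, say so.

Pure NE: (B, C4)

(A, C1): Row can switch to C (3.2 → 3.6). Not NE.
(A, C2): Row can switch to B (2.9 → 4.1). Not NE.
(A, C3): Column can switch to C1 (1.4 → 1.9). Not NE.
(A, C4): Row can switch to B (4.3 → 5). Not NE.
(A, C5): Row can switch to B (1 → 5.2). Not NE.
(B, C1): Row can switch to A (2.8 → 3.2). Not NE.
(B, C2): Column can switch to C3 (4.5 → 5.3). Not NE.
(B, C3): Row can switch to A (3.4 → 5.3). Not NE.
(B, C4): Row gets 5, best alternative 4.3; Column gets 5.6, best alternative 5.3. No profitable deviation — NE.
(B, C5): Column can switch to C1 (0 → 2.2). Not NE.
(C, C1): Row can switch to D (3.6 → 5.3). Not NE.
(The remaining 9 profiles each have a profitable deviation by the same check.)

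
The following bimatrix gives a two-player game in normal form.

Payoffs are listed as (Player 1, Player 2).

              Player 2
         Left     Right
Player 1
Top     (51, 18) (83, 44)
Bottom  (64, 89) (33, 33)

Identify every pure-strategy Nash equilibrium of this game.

Pure-strategy Nash equilibria: (Top, Right); (Bottom, Left)

(Top, Left): Player 1 can switch to Bottom (51 → 64). Not NE.
(Top, Right): Player 1 gets 83, best alternative 33; Player 2 gets 44, best alternative 18. No profitable deviation — NE.
(Bottom, Left): Player 1 gets 64, best alternative 51; Player 2 gets 89, best alternative 33. No profitable deviation — NE.
(Bottom, Right): Player 1 can switch to Top (33 → 83). Not NE.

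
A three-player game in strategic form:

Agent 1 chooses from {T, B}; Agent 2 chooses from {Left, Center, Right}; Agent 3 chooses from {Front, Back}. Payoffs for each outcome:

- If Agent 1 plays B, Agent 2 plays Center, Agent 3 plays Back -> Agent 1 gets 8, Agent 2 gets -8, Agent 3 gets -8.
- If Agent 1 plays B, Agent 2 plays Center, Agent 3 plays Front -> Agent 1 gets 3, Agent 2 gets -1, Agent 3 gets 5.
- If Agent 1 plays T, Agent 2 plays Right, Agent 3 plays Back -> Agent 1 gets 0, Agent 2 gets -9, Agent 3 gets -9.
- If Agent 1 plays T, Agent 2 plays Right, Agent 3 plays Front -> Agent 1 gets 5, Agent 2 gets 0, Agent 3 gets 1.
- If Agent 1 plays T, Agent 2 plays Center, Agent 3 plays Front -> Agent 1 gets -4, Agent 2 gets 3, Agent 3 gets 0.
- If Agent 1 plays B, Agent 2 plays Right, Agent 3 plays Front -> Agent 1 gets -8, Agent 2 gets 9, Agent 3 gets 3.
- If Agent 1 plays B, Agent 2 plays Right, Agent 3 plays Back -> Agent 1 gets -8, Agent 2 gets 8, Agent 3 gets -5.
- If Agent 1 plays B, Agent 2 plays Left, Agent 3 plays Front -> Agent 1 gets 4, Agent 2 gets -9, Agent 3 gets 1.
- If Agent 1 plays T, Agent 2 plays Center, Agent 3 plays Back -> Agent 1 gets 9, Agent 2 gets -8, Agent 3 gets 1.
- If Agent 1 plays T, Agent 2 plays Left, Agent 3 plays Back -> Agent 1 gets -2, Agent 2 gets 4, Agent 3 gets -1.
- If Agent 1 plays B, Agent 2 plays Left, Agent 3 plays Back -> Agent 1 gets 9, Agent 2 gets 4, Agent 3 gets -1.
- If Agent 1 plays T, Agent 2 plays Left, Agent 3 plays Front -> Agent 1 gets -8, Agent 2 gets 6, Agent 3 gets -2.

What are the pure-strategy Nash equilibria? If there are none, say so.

This game has no pure Nash equilibrium.

Mark each player's best response to every combination of opponents' strategies; a profile where every player is best-responding is a pure Nash equilibrium.
Agent 1 against (Left, Front): payoffs -8, 4 → best response B.
Agent 1 against (Left, Back): payoffs -2, 9 → best response B.
Agent 1 against (Center, Front): payoffs -4, 3 → best response B.
Agent 1 against (Center, Back): payoffs 9, 8 → best response T.
Agent 1 against (Right, Front): payoffs 5, -8 → best response T.
Agent 1 against (Right, Back): payoffs 0, -8 → best response T.
Agent 2 against (T, Front): payoffs 6, 3, 0 → best response Left.
Agent 2 against (T, Back): payoffs 4, -8, -9 → best response Left.
Agent 2 against (B, Front): payoffs -9, -1, 9 → best response Right.
Agent 2 against (B, Back): payoffs 4, -8, 8 → best response Right.
Agent 3 against (T, Left): payoffs -2, -1 → best response Back.
Agent 3 against (T, Center): payoffs 0, 1 → best response Back.
Agent 3 against (T, Right): payoffs 1, -9 → best response Front.
Agent 3 against (B, Left): payoffs 1, -1 → best response Front.
Agent 3 against (B, Center): payoffs 5, -8 → best response Front.
Agent 3 against (B, Right): payoffs 3, -5 → best response Front.
No profile is a mutual best response for all players.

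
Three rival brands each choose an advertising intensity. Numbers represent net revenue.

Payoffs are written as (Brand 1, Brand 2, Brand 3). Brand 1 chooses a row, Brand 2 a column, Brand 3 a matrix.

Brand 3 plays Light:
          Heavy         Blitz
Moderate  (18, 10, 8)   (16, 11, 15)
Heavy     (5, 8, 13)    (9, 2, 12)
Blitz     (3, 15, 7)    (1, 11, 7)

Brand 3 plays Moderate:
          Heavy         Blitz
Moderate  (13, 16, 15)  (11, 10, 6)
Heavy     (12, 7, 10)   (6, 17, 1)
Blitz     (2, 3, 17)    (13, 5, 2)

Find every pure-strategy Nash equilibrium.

(Moderate, Heavy, Light): Brand 2 can switch to Blitz (10 → 11). Not NE.
(Moderate, Heavy, Moderate): Brand 1 gets 13, best alternative 12; Brand 2 gets 16, best alternative 10; Brand 3 gets 15, best alternative 8. No profitable deviation — NE.
(Moderate, Blitz, Light): Brand 1 gets 16, best alternative 9; Brand 2 gets 11, best alternative 10; Brand 3 gets 15, best alternative 6. No profitable deviation — NE.
(Moderate, Blitz, Moderate): Brand 1 can switch to Blitz (11 → 13). Not NE.
(Heavy, Heavy, Light): Brand 1 can switch to Moderate (5 → 18). Not NE.
(Heavy, Heavy, Moderate): Brand 1 can switch to Moderate (12 → 13). Not NE.
(Heavy, Blitz, Light): Brand 1 can switch to Moderate (9 → 16). Not NE.
(Heavy, Blitz, Moderate): Brand 1 can switch to Moderate (6 → 11). Not NE.
(Blitz, Heavy, Light): Brand 1 can switch to Moderate (3 → 18). Not NE.
(Blitz, Heavy, Moderate): Brand 1 can switch to Moderate (2 → 13). Not NE.
(Blitz, Blitz, Light): Brand 1 can switch to Moderate (1 → 16). Not NE.
(Blitz, Blitz, Moderate): Brand 3 can switch to Light (2 → 7). Not NE.

(Moderate, Heavy, Moderate) and (Moderate, Blitz, Light)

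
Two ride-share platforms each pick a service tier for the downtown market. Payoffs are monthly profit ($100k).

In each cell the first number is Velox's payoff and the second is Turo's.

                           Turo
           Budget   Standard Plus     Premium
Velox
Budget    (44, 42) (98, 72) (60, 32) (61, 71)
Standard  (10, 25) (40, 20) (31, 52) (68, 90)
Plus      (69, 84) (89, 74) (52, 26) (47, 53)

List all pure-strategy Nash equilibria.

Velox against Budget: payoffs 44, 10, 69 → best response Plus.
Velox against Standard: payoffs 98, 40, 89 → best response Budget.
Velox against Plus: payoffs 60, 31, 52 → best response Budget.
Velox against Premium: payoffs 61, 68, 47 → best response Standard.
Turo against Budget: payoffs 42, 72, 32, 71 → best response Standard.
Turo against Standard: payoffs 25, 20, 52, 90 → best response Premium.
Turo against Plus: payoffs 84, 74, 26, 53 → best response Budget.
Mutual best responses: (Budget, Standard); (Standard, Premium); (Plus, Budget).

(Budget, Standard), (Standard, Premium), (Plus, Budget)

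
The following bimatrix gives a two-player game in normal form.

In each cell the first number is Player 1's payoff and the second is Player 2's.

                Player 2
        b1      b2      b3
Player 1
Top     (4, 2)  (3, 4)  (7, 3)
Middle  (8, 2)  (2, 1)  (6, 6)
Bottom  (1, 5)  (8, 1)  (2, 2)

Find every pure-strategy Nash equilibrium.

Mark each player's best response to every combination of opponents' strategies; a profile where every player is best-responding is a pure Nash equilibrium.
Player 1 against b1: payoffs 4, 8, 1 → best response Middle.
Player 1 against b2: payoffs 3, 2, 8 → best response Bottom.
Player 1 against b3: payoffs 7, 6, 2 → best response Top.
Player 2 against Top: payoffs 2, 4, 3 → best response b2.
Player 2 against Middle: payoffs 2, 1, 6 → best response b3.
Player 2 against Bottom: payoffs 5, 1, 2 → best response b1.
No profile is a mutual best response for all players.

This game has no pure Nash equilibrium.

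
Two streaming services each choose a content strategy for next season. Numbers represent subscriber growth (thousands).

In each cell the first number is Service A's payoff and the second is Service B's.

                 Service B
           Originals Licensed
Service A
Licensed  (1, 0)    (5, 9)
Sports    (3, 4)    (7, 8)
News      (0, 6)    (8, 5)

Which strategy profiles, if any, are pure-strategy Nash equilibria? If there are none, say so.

Mark each player's best response to every combination of opponents' strategies; a profile where every player is best-responding is a pure Nash equilibrium.
Service A against Originals: payoffs 1, 3, 0 → best response Sports.
Service A against Licensed: payoffs 5, 7, 8 → best response News.
Service B against Licensed: payoffs 0, 9 → best response Licensed.
Service B against Sports: payoffs 4, 8 → best response Licensed.
Service B against News: payoffs 6, 5 → best response Originals.
No profile is a mutual best response for all players.

There is no pure-strategy Nash equilibrium.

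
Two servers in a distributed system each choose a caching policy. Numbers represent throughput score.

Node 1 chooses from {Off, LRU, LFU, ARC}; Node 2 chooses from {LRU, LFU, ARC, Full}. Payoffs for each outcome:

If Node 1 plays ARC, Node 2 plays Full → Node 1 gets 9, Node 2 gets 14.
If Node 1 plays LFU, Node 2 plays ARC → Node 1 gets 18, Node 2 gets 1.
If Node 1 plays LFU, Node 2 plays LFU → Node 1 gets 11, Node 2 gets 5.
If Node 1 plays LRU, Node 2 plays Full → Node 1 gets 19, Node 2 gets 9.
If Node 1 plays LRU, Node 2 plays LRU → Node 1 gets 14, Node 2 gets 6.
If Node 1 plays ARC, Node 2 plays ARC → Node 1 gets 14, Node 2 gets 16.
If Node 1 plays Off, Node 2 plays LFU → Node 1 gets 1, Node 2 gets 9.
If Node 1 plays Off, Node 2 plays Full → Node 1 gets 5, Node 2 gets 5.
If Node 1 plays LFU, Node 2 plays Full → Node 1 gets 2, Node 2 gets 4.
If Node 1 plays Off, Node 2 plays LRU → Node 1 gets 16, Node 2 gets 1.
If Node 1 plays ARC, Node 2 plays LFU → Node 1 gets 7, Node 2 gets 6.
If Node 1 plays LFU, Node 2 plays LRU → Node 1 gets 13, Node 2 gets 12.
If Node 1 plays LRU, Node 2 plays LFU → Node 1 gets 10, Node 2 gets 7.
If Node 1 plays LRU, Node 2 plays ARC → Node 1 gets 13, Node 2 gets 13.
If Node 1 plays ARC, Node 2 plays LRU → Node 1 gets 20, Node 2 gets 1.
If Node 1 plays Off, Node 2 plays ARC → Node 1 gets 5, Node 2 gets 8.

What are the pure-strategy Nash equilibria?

Node 1 against LRU: payoffs 16, 14, 13, 20 → best response ARC.
Node 1 against LFU: payoffs 1, 10, 11, 7 → best response LFU.
Node 1 against ARC: payoffs 5, 13, 18, 14 → best response LFU.
Node 1 against Full: payoffs 5, 19, 2, 9 → best response LRU.
Node 2 against Off: payoffs 1, 9, 8, 5 → best response LFU.
Node 2 against LRU: payoffs 6, 7, 13, 9 → best response ARC.
Node 2 against LFU: payoffs 12, 5, 1, 4 → best response LRU.
Node 2 against ARC: payoffs 1, 6, 16, 14 → best response ARC.
No profile is a mutual best response for all players.

This game has no pure Nash equilibrium.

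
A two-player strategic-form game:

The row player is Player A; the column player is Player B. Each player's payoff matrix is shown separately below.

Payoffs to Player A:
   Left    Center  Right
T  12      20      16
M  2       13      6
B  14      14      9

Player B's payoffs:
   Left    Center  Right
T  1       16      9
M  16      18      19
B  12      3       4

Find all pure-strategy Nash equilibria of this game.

The pure Nash equilibria are (T, Center), (B, Left).

Player A against Left: payoffs 12, 2, 14 → best response B.
Player A against Center: payoffs 20, 13, 14 → best response T.
Player A against Right: payoffs 16, 6, 9 → best response T.
Player B against T: payoffs 1, 16, 9 → best response Center.
Player B against M: payoffs 16, 18, 19 → best response Right.
Player B against B: payoffs 12, 3, 4 → best response Left.
Mutual best responses: (T, Center); (B, Left).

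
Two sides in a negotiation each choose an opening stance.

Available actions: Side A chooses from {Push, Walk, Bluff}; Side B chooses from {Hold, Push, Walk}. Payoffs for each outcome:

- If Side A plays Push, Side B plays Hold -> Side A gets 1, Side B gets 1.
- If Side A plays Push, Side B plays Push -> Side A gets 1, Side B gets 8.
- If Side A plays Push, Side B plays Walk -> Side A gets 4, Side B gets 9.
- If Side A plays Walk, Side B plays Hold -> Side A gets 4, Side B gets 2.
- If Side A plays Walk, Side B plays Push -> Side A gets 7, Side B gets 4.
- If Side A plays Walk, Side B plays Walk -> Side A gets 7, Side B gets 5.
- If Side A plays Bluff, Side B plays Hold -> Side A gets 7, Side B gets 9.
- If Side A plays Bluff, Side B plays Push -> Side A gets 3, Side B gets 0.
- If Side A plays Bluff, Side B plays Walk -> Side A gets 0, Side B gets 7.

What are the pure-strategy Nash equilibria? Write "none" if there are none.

Pure-strategy Nash equilibria: (Walk, Walk) and (Bluff, Hold)

Side A against Hold: payoffs 1, 4, 7 → best response Bluff.
Side A against Push: payoffs 1, 7, 3 → best response Walk.
Side A against Walk: payoffs 4, 7, 0 → best response Walk.
Side B against Push: payoffs 1, 8, 9 → best response Walk.
Side B against Walk: payoffs 2, 4, 5 → best response Walk.
Side B against Bluff: payoffs 9, 0, 7 → best response Hold.
Mutual best responses: (Walk, Walk); (Bluff, Hold).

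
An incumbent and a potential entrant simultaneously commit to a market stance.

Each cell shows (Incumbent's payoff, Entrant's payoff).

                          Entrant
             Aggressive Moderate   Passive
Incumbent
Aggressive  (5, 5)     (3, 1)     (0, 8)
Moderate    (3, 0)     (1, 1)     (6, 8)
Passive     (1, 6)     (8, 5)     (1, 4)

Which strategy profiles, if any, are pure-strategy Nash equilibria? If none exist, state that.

(Aggressive, Aggressive): Entrant can switch to Passive (5 → 8). Not NE.
(Aggressive, Moderate): Incumbent can switch to Passive (3 → 8). Not NE.
(Aggressive, Passive): Incumbent can switch to Moderate (0 → 6). Not NE.
(Moderate, Aggressive): Incumbent can switch to Aggressive (3 → 5). Not NE.
(Moderate, Moderate): Incumbent can switch to Aggressive (1 → 3). Not NE.
(Moderate, Passive): Incumbent gets 6, best alternative 1; Entrant gets 8, best alternative 1. No profitable deviation — NE.
(Passive, Aggressive): Incumbent can switch to Aggressive (1 → 5). Not NE.
(The remaining 2 profiles each have a profitable deviation by the same check.)

The unique pure-strategy Nash equilibrium is (Moderate, Passive).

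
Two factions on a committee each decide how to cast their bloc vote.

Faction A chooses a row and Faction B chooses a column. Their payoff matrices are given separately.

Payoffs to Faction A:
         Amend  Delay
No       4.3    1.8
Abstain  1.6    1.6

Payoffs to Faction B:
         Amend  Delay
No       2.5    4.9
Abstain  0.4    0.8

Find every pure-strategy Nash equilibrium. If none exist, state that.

(No, Delay)

For each strategy profile, look for a profitable unilateral deviation.
(No, Amend): Faction B can switch to Delay (2.5 → 4.9). Not NE.
(No, Delay): Faction A gets 1.8, best alternative 1.6; Faction B gets 4.9, best alternative 2.5. No profitable deviation — NE.
(Abstain, Amend): Faction A can switch to No (1.6 → 4.3). Not NE.
(Abstain, Delay): Faction A can switch to No (1.6 → 1.8). Not NE.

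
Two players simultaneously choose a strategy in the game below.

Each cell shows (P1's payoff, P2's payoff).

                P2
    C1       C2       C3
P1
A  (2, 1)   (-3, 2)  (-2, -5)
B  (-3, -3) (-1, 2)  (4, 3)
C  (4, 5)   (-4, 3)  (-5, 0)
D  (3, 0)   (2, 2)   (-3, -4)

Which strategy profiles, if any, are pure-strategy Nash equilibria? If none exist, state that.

For each player, find the best response to each opponent profile; mutual best responses are the pure NE.
P1 against C1: payoffs 2, -3, 4, 3 → best response C.
P1 against C2: payoffs -3, -1, -4, 2 → best response D.
P1 against C3: payoffs -2, 4, -5, -3 → best response B.
P2 against A: payoffs 1, 2, -5 → best response C2.
P2 against B: payoffs -3, 2, 3 → best response C3.
P2 against C: payoffs 5, 3, 0 → best response C1.
P2 against D: payoffs 0, 2, -4 → best response C2.
Mutual best responses: (B, C3); (C, C1); (D, C2).

(B, C3), (C, C1), (D, C2)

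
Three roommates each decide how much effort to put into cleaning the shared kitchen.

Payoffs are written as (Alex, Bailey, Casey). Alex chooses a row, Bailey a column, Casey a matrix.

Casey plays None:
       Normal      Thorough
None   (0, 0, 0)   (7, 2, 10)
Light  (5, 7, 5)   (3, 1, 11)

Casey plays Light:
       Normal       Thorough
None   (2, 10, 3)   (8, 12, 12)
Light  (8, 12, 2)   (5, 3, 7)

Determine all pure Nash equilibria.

(None, Thorough, Light); (Light, Normal, None)

(None, Normal, None): Alex can switch to Light (0 → 5). Not NE.
(None, Normal, Light): Alex can switch to Light (2 → 8). Not NE.
(None, Thorough, None): Casey can switch to Light (10 → 12). Not NE.
(None, Thorough, Light): Alex gets 8, best alternative 5; Bailey gets 12, best alternative 10; Casey gets 12, best alternative 10. No profitable deviation — NE.
(Light, Normal, None): Alex gets 5, best alternative 0; Bailey gets 7, best alternative 1; Casey gets 5, best alternative 2. No profitable deviation — NE.
(Light, Normal, Light): Casey can switch to None (2 → 5). Not NE.
(Light, Thorough, None): Alex can switch to None (3 → 7). Not NE.
(Light, Thorough, Light): Alex can switch to None (5 → 8). Not NE.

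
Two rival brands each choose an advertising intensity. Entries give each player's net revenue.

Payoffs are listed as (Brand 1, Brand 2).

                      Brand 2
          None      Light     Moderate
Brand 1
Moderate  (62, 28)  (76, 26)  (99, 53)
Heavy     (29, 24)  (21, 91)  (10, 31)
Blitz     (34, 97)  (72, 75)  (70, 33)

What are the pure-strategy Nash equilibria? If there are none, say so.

(Moderate, None): Brand 2 can switch to Moderate (28 → 53). Not NE.
(Moderate, Light): Brand 2 can switch to None (26 → 28). Not NE.
(Moderate, Moderate): Brand 1 gets 99, best alternative 70; Brand 2 gets 53, best alternative 28. No profitable deviation — NE.
(Heavy, None): Brand 1 can switch to Moderate (29 → 62). Not NE.
(Heavy, Light): Brand 1 can switch to Moderate (21 → 76). Not NE.
(Heavy, Moderate): Brand 1 can switch to Moderate (10 → 99). Not NE.
(Blitz, None): Brand 1 can switch to Moderate (34 → 62). Not NE.
(The remaining 2 profiles each have a profitable deviation by the same check.)

Pure NE: (Moderate, Moderate)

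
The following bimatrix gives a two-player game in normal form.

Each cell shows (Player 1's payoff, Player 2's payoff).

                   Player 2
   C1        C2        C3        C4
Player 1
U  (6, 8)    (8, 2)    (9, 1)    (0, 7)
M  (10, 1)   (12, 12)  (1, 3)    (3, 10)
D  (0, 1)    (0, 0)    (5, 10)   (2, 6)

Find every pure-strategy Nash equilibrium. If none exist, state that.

(M, C2)

(U, C1): Player 1 can switch to M (6 → 10). Not NE.
(U, C2): Player 1 can switch to M (8 → 12). Not NE.
(U, C3): Player 2 can switch to C1 (1 → 8). Not NE.
(U, C4): Player 1 can switch to M (0 → 3). Not NE.
(M, C1): Player 2 can switch to C2 (1 → 12). Not NE.
(M, C2): Player 1 gets 12, best alternative 8; Player 2 gets 12, best alternative 10. No profitable deviation — NE.
(M, C3): Player 1 can switch to U (1 → 9). Not NE.
(M, C4): Player 2 can switch to C2 (10 → 12). Not NE.
(D, C1): Player 1 can switch to U (0 → 6). Not NE.
(The remaining 3 profiles each have a profitable deviation by the same check.)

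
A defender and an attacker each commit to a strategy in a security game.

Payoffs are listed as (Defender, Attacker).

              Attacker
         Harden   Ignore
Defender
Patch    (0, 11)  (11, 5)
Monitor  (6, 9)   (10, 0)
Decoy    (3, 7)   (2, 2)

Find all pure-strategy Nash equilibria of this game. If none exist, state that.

Defender against Harden: payoffs 0, 6, 3 → best response Monitor.
Defender against Ignore: payoffs 11, 10, 2 → best response Patch.
Attacker against Patch: payoffs 11, 5 → best response Harden.
Attacker against Monitor: payoffs 9, 0 → best response Harden.
Attacker against Decoy: payoffs 7, 2 → best response Harden.
Mutual best responses: (Monitor, Harden).

Pure NE: (Monitor, Harden)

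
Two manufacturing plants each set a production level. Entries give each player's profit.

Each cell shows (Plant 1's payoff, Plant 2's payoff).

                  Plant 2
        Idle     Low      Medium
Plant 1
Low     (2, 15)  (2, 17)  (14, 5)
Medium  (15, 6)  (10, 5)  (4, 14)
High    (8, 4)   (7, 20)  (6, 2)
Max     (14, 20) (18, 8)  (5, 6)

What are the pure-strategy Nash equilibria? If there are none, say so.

none

Plant 1 against Idle: payoffs 2, 15, 8, 14 → best response Medium.
Plant 1 against Low: payoffs 2, 10, 7, 18 → best response Max.
Plant 1 against Medium: payoffs 14, 4, 6, 5 → best response Low.
Plant 2 against Low: payoffs 15, 17, 5 → best response Low.
Plant 2 against Medium: payoffs 6, 5, 14 → best response Medium.
Plant 2 against High: payoffs 4, 20, 2 → best response Low.
Plant 2 against Max: payoffs 20, 8, 6 → best response Idle.
No profile is a mutual best response for all players.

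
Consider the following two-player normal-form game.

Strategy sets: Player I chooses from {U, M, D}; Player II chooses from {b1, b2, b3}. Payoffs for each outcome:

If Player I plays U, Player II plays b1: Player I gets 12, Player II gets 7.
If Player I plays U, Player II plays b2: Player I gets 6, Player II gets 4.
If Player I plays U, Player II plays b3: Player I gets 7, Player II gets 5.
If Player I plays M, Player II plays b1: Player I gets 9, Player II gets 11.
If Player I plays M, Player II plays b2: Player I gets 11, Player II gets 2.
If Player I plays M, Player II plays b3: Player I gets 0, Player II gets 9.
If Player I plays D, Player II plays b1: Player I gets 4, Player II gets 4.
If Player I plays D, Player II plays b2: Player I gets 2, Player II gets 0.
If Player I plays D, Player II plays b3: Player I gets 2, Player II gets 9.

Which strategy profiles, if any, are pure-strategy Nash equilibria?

The unique pure-strategy Nash equilibrium is (U, b1).

Player I against b1: payoffs 12, 9, 4 → best response U.
Player I against b2: payoffs 6, 11, 2 → best response M.
Player I against b3: payoffs 7, 0, 2 → best response U.
Player II against U: payoffs 7, 4, 5 → best response b1.
Player II against M: payoffs 11, 2, 9 → best response b1.
Player II against D: payoffs 4, 0, 9 → best response b3.
Mutual best responses: (U, b1).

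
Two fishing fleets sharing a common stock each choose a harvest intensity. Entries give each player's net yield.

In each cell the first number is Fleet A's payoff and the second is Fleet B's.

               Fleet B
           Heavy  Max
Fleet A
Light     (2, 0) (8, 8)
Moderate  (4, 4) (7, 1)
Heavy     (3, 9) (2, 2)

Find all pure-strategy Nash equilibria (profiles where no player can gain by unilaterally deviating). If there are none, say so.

Fleet A against Heavy: payoffs 2, 4, 3 → best response Moderate.
Fleet A against Max: payoffs 8, 7, 2 → best response Light.
Fleet B against Light: payoffs 0, 8 → best response Max.
Fleet B against Moderate: payoffs 4, 1 → best response Heavy.
Fleet B against Heavy: payoffs 9, 2 → best response Heavy.
Mutual best responses: (Light, Max); (Moderate, Heavy).

Pure-strategy Nash equilibria: (Light, Max); (Moderate, Heavy)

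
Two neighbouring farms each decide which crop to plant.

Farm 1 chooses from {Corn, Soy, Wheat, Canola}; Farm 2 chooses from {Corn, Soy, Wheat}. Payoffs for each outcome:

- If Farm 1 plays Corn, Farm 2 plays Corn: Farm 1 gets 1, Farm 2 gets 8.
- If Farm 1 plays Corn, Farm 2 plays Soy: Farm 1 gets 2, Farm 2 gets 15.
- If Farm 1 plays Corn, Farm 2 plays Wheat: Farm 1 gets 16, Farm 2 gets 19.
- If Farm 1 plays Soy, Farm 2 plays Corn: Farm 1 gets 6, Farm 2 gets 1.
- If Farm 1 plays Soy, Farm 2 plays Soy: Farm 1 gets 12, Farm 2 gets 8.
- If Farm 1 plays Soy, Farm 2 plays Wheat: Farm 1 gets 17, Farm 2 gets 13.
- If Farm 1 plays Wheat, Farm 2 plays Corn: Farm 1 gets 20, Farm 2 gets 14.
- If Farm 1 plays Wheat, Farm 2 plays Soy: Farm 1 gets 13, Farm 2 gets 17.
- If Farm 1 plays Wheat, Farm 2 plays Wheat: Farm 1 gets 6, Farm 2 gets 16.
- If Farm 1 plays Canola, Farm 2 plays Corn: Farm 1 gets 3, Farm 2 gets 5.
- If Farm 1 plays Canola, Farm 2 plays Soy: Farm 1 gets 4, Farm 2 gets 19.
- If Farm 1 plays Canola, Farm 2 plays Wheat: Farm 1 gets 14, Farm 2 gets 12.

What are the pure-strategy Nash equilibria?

Farm 1 against Corn: payoffs 1, 6, 20, 3 → best response Wheat.
Farm 1 against Soy: payoffs 2, 12, 13, 4 → best response Wheat.
Farm 1 against Wheat: payoffs 16, 17, 6, 14 → best response Soy.
Farm 2 against Corn: payoffs 8, 15, 19 → best response Wheat.
Farm 2 against Soy: payoffs 1, 8, 13 → best response Wheat.
Farm 2 against Wheat: payoffs 14, 17, 16 → best response Soy.
Farm 2 against Canola: payoffs 5, 19, 12 → best response Soy.
Mutual best responses: (Soy, Wheat); (Wheat, Soy).

(Soy, Wheat), (Wheat, Soy)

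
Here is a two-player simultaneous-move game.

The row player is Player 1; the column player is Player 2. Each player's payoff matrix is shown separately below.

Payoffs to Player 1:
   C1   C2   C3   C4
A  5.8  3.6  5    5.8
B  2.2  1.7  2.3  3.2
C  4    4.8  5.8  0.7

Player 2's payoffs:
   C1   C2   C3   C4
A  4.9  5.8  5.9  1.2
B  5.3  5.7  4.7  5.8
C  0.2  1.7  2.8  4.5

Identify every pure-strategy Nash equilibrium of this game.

There is no pure-strategy Nash equilibrium.

For each player, find the best response to each opponent profile; mutual best responses are the pure NE.
Player 1 against C1: payoffs 5.8, 2.2, 4 → best response A.
Player 1 against C2: payoffs 3.6, 1.7, 4.8 → best response C.
Player 1 against C3: payoffs 5, 2.3, 5.8 → best response C.
Player 1 against C4: payoffs 5.8, 3.2, 0.7 → best response A.
Player 2 against A: payoffs 4.9, 5.8, 5.9, 1.2 → best response C3.
Player 2 against B: payoffs 5.3, 5.7, 4.7, 5.8 → best response C4.
Player 2 against C: payoffs 0.2, 1.7, 2.8, 4.5 → best response C4.
No profile is a mutual best response for all players.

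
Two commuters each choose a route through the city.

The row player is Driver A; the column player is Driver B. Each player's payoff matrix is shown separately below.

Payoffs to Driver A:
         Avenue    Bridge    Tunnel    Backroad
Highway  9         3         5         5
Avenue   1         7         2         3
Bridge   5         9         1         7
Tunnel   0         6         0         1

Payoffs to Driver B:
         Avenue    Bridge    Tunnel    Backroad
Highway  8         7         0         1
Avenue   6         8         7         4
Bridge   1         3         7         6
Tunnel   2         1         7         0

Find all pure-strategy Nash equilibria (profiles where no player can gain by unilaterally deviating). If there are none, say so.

Mark each player's best response to every combination of opponents' strategies; a profile where every player is best-responding is a pure Nash equilibrium.
Driver A against Avenue: payoffs 9, 1, 5, 0 → best response Highway.
Driver A against Bridge: payoffs 3, 7, 9, 6 → best response Bridge.
Driver A against Tunnel: payoffs 5, 2, 1, 0 → best response Highway.
Driver A against Backroad: payoffs 5, 3, 7, 1 → best response Bridge.
Driver B against Highway: payoffs 8, 7, 0, 1 → best response Avenue.
Driver B against Avenue: payoffs 6, 8, 7, 4 → best response Bridge.
Driver B against Bridge: payoffs 1, 3, 7, 6 → best response Tunnel.
Driver B against Tunnel: payoffs 2, 1, 7, 0 → best response Tunnel.
Mutual best responses: (Highway, Avenue).

The unique pure-strategy Nash equilibrium is (Highway, Avenue).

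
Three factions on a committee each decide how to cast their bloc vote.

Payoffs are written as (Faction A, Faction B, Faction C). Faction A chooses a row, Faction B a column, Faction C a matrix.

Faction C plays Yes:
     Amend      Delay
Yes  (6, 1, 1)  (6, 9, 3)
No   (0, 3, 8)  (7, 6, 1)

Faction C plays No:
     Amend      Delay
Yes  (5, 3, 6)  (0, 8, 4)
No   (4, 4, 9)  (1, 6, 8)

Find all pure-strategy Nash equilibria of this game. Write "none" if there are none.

(Yes, Amend, Yes): Faction B can switch to Delay (1 → 9). Not NE.
(Yes, Amend, No): Faction B can switch to Delay (3 → 8). Not NE.
(Yes, Delay, Yes): Faction A can switch to No (6 → 7). Not NE.
(Yes, Delay, No): Faction A can switch to No (0 → 1). Not NE.
(No, Amend, Yes): Faction A can switch to Yes (0 → 6). Not NE.
(No, Amend, No): Faction A can switch to Yes (4 → 5). Not NE.
(No, Delay, No): Faction A gets 1, best alternative 0; Faction B gets 6, best alternative 4; Faction C gets 8, best alternative 1. No profitable deviation — NE.
(The remaining 1 profile has a profitable deviation by the same check.)

The unique pure-strategy Nash equilibrium is (No, Delay, No).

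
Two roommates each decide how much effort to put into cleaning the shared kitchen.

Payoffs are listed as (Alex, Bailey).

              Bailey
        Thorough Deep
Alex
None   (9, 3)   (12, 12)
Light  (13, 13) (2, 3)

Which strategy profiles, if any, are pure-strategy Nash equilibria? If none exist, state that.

(None, Deep); (Light, Thorough)

Alex against Thorough: payoffs 9, 13 → best response Light.
Alex against Deep: payoffs 12, 2 → best response None.
Bailey against None: payoffs 3, 12 → best response Deep.
Bailey against Light: payoffs 13, 3 → best response Thorough.
Mutual best responses: (None, Deep); (Light, Thorough).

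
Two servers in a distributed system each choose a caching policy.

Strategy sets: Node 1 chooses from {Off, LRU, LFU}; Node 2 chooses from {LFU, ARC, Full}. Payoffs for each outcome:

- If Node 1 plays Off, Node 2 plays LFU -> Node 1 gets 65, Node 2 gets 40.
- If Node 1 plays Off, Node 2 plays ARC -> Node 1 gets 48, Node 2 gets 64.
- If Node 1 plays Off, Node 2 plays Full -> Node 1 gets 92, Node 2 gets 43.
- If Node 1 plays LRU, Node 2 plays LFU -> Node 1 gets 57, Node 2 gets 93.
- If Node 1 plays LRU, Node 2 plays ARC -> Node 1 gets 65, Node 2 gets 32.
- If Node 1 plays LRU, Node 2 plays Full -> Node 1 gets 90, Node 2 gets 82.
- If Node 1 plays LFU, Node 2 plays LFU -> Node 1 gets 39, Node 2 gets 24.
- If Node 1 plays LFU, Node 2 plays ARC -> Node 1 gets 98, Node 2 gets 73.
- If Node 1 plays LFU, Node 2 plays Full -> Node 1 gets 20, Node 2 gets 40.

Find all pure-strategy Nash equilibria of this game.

(Off, LFU): Node 2 can switch to ARC (40 → 64). Not NE.
(Off, ARC): Node 1 can switch to LRU (48 → 65). Not NE.
(Off, Full): Node 2 can switch to ARC (43 → 64). Not NE.
(LRU, LFU): Node 1 can switch to Off (57 → 65). Not NE.
(LRU, ARC): Node 1 can switch to LFU (65 → 98). Not NE.
(LRU, Full): Node 1 can switch to Off (90 → 92). Not NE.
(LFU, LFU): Node 1 can switch to Off (39 → 65). Not NE.
(LFU, ARC): Node 1 gets 98, best alternative 65; Node 2 gets 73, best alternative 40. No profitable deviation — NE.
(LFU, Full): Node 1 can switch to Off (20 → 92). Not NE.

Pure NE: (LFU, ARC)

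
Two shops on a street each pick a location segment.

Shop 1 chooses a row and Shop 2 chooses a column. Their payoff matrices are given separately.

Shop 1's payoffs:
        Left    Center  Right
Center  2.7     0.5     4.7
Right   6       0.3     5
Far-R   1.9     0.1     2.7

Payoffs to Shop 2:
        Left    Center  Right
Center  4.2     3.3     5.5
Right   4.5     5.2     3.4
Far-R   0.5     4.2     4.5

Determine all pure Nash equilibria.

For each strategy profile, look for a profitable unilateral deviation.
(Center, Left): Shop 1 can switch to Right (2.7 → 6). Not NE.
(Center, Center): Shop 2 can switch to Left (3.3 → 4.2). Not NE.
(Center, Right): Shop 1 can switch to Right (4.7 → 5). Not NE.
(Right, Left): Shop 2 can switch to Center (4.5 → 5.2). Not NE.
(Right, Center): Shop 1 can switch to Center (0.3 → 0.5). Not NE.
(Right, Right): Shop 2 can switch to Left (3.4 → 4.5). Not NE.
(The remaining 3 profiles each have a profitable deviation by the same check.)

none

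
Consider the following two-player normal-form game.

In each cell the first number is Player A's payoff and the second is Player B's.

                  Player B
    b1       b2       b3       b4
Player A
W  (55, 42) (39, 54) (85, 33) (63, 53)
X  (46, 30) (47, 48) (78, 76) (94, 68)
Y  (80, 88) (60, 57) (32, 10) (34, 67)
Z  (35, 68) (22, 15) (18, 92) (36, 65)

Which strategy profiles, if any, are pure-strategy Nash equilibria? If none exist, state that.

The unique pure-strategy Nash equilibrium is (Y, b1).

Player A against b1: payoffs 55, 46, 80, 35 → best response Y.
Player A against b2: payoffs 39, 47, 60, 22 → best response Y.
Player A against b3: payoffs 85, 78, 32, 18 → best response W.
Player A against b4: payoffs 63, 94, 34, 36 → best response X.
Player B against W: payoffs 42, 54, 33, 53 → best response b2.
Player B against X: payoffs 30, 48, 76, 68 → best response b3.
Player B against Y: payoffs 88, 57, 10, 67 → best response b1.
Player B against Z: payoffs 68, 15, 92, 65 → best response b3.
Mutual best responses: (Y, b1).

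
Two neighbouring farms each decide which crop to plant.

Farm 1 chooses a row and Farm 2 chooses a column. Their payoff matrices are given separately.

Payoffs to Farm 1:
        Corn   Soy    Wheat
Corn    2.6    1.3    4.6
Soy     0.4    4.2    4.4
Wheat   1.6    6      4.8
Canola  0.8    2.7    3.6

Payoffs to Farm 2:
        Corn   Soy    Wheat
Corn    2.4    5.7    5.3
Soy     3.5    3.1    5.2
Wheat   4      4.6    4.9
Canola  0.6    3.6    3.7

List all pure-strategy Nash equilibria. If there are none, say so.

Pure NE: (Wheat, Wheat)

(Corn, Corn): Farm 2 can switch to Soy (2.4 → 5.7). Not NE.
(Corn, Soy): Farm 1 can switch to Soy (1.3 → 4.2). Not NE.
(Corn, Wheat): Farm 1 can switch to Wheat (4.6 → 4.8). Not NE.
(Soy, Corn): Farm 1 can switch to Corn (0.4 → 2.6). Not NE.
(Soy, Soy): Farm 1 can switch to Wheat (4.2 → 6). Not NE.
(Soy, Wheat): Farm 1 can switch to Corn (4.4 → 4.6). Not NE.
(Wheat, Wheat): Farm 1 gets 4.8, best alternative 4.6; Farm 2 gets 4.9, best alternative 4.6. No profitable deviation — NE.
(The remaining 5 profiles each have a profitable deviation by the same check.)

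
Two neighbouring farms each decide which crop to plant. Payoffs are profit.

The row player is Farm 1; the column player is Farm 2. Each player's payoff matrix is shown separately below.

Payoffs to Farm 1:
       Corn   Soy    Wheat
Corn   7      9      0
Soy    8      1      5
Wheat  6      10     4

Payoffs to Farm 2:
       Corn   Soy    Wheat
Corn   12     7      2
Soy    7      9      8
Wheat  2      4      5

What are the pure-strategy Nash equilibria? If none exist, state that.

This game has no pure Nash equilibrium.

(Corn, Corn): Farm 1 can switch to Soy (7 → 8). Not NE.
(Corn, Soy): Farm 1 can switch to Wheat (9 → 10). Not NE.
(Corn, Wheat): Farm 1 can switch to Soy (0 → 5). Not NE.
(Soy, Corn): Farm 2 can switch to Soy (7 → 9). Not NE.
(Soy, Soy): Farm 1 can switch to Corn (1 → 9). Not NE.
(Soy, Wheat): Farm 2 can switch to Soy (8 → 9). Not NE.
(Wheat, Corn): Farm 1 can switch to Corn (6 → 7). Not NE.
(Wheat, Soy): Farm 2 can switch to Wheat (4 → 5). Not NE.
(Wheat, Wheat): Farm 1 can switch to Soy (4 → 5). Not NE.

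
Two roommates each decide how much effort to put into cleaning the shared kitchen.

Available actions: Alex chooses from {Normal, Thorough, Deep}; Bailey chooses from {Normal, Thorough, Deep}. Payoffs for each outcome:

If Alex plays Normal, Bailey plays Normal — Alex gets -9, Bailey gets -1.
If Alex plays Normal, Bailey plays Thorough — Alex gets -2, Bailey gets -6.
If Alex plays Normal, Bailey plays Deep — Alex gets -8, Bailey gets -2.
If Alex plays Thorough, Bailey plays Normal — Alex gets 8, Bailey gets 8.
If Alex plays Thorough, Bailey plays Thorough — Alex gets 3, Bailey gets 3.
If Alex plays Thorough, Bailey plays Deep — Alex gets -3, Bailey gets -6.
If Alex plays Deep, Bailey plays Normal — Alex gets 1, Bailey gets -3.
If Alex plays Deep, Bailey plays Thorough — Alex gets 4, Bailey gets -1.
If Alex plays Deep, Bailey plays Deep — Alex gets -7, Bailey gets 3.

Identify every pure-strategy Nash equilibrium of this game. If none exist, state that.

Pure NE: (Thorough, Normal)

Mark each player's best response to every combination of opponents' strategies; a profile where every player is best-responding is a pure Nash equilibrium.
Alex against Normal: payoffs -9, 8, 1 → best response Thorough.
Alex against Thorough: payoffs -2, 3, 4 → best response Deep.
Alex against Deep: payoffs -8, -3, -7 → best response Thorough.
Bailey against Normal: payoffs -1, -6, -2 → best response Normal.
Bailey against Thorough: payoffs 8, 3, -6 → best response Normal.
Bailey against Deep: payoffs -3, -1, 3 → best response Deep.
Mutual best responses: (Thorough, Normal).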